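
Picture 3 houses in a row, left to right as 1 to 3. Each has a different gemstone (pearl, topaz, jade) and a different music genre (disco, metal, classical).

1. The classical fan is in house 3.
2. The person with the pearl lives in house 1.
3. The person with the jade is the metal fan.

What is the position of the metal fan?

From clue 1, the classical fan must be in house 3.
Clue 2: the person with the pearl is in house 1.
By clue 3, the person with the jade is in house 2.
Clue 3: the metal fan is in house 2.
House 3 gemstone: only topaz fits.
That leaves disco as the music genre for house 1.
So: house 1 = pearl/disco, house 2 = jade/metal, house 3 = topaz/classical.

2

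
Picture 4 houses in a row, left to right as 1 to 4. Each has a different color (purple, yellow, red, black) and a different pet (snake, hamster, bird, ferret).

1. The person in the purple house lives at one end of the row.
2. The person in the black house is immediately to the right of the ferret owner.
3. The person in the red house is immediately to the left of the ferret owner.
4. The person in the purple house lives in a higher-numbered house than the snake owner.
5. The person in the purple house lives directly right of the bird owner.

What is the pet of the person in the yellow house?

Clue 4 places the person in the purple house in house 4.
From clue 5, the bird owner must be in house 3.
So house 2 gets ferret for pet.
The only pet still possible for house 4 is hamster.
The person in the black house is in house 3 (clue 2).
Clue 3 places the person in the red house in house 1.
So house 2 gets yellow for color.
So house 1 gets snake for pet.
So: house 1 = red/snake, house 2 = yellow/ferret, house 3 = black/bird, house 4 = purple/hamster.

ferret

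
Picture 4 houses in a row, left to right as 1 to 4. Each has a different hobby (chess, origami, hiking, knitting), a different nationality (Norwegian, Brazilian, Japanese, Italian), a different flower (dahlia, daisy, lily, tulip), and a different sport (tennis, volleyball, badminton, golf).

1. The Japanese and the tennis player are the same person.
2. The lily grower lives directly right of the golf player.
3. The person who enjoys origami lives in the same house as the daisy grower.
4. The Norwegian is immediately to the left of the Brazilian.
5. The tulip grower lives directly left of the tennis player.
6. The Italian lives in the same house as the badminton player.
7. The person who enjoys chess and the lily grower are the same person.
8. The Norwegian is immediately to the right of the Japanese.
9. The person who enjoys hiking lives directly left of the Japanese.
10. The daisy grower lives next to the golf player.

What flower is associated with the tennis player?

The person who enjoys hiking is in house 1 (clue 9).
From clue 9, the Japanese must be in house 2.
That leaves Italian as the nationality for house 1.
So house 4 gets Brazilian for nationality.
Clue 1 places the tennis player in house 2.
The tulip grower is in house 1 (clue 5).
From clue 6, the badminton player must be in house 1.
So house 3 gets Norwegian for nationality.
That leaves golf as the sport for house 3.
House 4 sport: only volleyball fits.
The lily grower is in house 4 (clue 2).
Clue 7 places the person who enjoys chess in house 4.
So house 3 gets dahlia for flower.
The person who enjoys origami is in house 2 (clue 3).
So house 3 gets knitting for hobby.
House 2 flower: only daisy fits.
So: house 1 = hiking/Italian/tulip/badminton, house 2 = origami/Japanese/daisy/tennis, house 3 = knitting/Norwegian/dahlia/golf, house 4 = chess/Brazilian/lily/volleyball.

daisy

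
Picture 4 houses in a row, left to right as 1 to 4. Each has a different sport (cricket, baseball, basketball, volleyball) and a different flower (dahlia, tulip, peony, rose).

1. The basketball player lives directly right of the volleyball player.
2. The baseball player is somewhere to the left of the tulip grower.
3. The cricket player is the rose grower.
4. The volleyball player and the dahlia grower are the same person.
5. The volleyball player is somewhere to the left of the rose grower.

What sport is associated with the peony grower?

baseball

The baseball player is narrowed to house 1 or 2 or 3; consider each.
Placing it in house 2 and house 3 leads to a contradiction, so it's in house 1.
House 1 flower: only peony fits.
The only sport still possible for house 2 is volleyball.
By clue 1, the basketball player is in house 3.
The dahlia grower is in house 2 (clue 4).
The only sport still possible for house 4 is cricket.
Clue 3 places the rose grower in house 4.
The only flower still possible for house 3 is tulip.
So: house 1 = baseball/peony, house 2 = volleyball/dahlia, house 3 = basketball/tulip, house 4 = cricket/rose.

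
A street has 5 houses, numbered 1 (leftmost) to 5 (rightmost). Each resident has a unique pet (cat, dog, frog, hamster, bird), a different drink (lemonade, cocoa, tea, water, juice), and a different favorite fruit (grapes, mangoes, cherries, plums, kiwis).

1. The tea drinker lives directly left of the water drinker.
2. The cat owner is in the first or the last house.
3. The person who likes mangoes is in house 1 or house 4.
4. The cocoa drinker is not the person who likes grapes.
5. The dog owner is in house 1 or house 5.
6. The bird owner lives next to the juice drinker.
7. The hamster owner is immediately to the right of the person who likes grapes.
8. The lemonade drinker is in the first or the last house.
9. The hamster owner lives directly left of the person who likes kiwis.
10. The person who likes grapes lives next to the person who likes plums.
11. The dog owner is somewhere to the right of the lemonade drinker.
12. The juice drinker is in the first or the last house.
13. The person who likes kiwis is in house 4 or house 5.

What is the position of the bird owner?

4

By clue 11, the dog owner is in house 5.
Clue 11 places the lemonade drinker in house 1.
So house 5 gets juice for drink.
Clue 6: the bird owner is in house 4.
The only pet still possible for house 1 is cat.
So house 2 gets frog for pet.
The only pet still possible for house 3 is hamster.
Clue 7 places the person who likes grapes in house 2.
The person who likes kiwis is in house 4 (clue 9).
So house 5 gets cherries for favorite fruit.
House 2 drink: only tea fits.
That leaves mangoes as the favorite fruit for house 1.
House 3's favorite fruit must be plums (nothing else left).
Clue 1: the water drinker is in house 3.
House 4's drink must be cocoa (nothing else left).
So: house 1 = cat/lemonade/mangoes, house 2 = frog/tea/grapes, house 3 = hamster/water/plums, house 4 = bird/cocoa/kiwis, house 5 = dog/juice/cherries.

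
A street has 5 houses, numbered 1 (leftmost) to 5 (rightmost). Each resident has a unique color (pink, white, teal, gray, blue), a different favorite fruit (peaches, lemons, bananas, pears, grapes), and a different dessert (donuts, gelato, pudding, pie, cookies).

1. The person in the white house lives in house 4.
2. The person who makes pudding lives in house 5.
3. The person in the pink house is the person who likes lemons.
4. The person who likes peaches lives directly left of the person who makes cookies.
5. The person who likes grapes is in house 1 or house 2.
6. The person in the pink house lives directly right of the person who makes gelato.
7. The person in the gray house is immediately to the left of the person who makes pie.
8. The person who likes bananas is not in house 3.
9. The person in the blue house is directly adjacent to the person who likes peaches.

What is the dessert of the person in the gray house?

donuts

Clue 1: the person in the white house is in house 4.
From clue 2, the person who makes pudding must be in house 5.
The person who likes grapes is narrowed to house 1 or 2; consider each.
Placing it in house 2 leads to a contradiction, so it's in house 1.
The person who likes peaches is narrowed to house 2 or 3; consider each.
Placing it in house 3 leads to a contradiction, so it's in house 2.
By clue 4, the person who makes cookies is in house 3.
So house 2 gets teal for color.
So house 5 gets pink for color.
That leaves donuts as the dessert for house 1.
From clue 3, the person who likes lemons must be in house 5.
The person who makes gelato is in house 4 (clue 6).
That leaves pears as the favorite fruit for house 3.
That leaves bananas as the favorite fruit for house 4.
The only dessert still possible for house 2 is pie.
From clue 7, the person in the gray house must be in house 1.
The only color still possible for house 3 is blue.
So: house 1 = gray/grapes/donuts, house 2 = teal/peaches/pie, house 3 = blue/pears/cookies, house 4 = white/bananas/gelato, house 5 = pink/lemons/pudding.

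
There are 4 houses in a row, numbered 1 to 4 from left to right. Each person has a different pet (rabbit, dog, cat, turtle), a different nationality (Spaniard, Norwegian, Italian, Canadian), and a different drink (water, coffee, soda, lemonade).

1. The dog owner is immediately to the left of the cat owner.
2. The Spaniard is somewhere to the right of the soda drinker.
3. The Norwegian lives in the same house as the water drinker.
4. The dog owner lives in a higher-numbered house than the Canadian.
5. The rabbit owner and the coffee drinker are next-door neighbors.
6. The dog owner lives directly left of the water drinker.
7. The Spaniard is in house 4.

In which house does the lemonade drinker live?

4

By clue 7, the Spaniard is in house 4.
By clue 3, the Norwegian is in house 3.
From clue 3, the water drinker must be in house 3.
Clue 6 places the dog owner in house 2.
From clue 1, the cat owner must be in house 3.
The Canadian is in house 1 (clue 4).
House 4's pet must be turtle (nothing else left).
So house 2 gets Italian for nationality.
Clue 5 places the coffee drinker in house 2.
The only pet still possible for house 1 is rabbit.
The only drink still possible for house 1 is soda.
So house 4 gets lemonade for drink.
So: house 1 = rabbit/Canadian/soda, house 2 = dog/Italian/coffee, house 3 = cat/Norwegian/water, house 4 = turtle/Spaniard/lemonade.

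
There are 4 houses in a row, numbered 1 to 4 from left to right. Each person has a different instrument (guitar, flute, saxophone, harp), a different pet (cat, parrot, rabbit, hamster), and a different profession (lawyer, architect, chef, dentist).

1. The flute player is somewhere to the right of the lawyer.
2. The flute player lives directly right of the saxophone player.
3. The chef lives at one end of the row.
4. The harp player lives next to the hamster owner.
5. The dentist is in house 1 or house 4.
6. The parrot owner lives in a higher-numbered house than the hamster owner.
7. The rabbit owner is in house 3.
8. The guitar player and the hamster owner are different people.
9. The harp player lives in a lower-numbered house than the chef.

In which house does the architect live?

From clue 7, the rabbit owner must be in house 3.
Clue 9: the chef is in house 4.
House 1 profession: only dentist fits.
The flute player is narrowed to house 3 or 4; consider each.
Placing it in house 4 leads to a contradiction, so it's in house 3.
By clue 1, the lawyer is in house 2.
From clue 2, the saxophone player must be in house 2.
House 1 instrument: only harp fits.
The only instrument still possible for house 4 is guitar.
House 3 profession: only architect fits.
The hamster owner is in house 2 (clue 4).
The parrot owner is in house 4 (clue 6).
The only pet still possible for house 1 is cat.
So: house 1 = harp/cat/dentist, house 2 = saxophone/hamster/lawyer, house 3 = flute/rabbit/architect, house 4 = guitar/parrot/chef.

3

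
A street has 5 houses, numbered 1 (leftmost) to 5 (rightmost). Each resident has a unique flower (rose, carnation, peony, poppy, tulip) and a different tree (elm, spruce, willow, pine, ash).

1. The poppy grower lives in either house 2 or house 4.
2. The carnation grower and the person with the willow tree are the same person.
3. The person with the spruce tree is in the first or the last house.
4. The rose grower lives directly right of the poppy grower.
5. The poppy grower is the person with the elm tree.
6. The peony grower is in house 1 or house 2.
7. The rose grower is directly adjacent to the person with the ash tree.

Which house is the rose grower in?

The peony grower is narrowed to house 1 or 2; consider each.
Placing it in house 2 leads to a contradiction, so it's in house 1.
The poppy grower is narrowed to house 2 or 4; consider each.
Placing it in house 4 leads to a contradiction, so it's in house 2.
Clue 4 places the rose grower in house 3.
From clue 5, the person with the elm tree must be in house 2.
That leaves ash as the tree for house 4.
Clue 2: the carnation grower is in house 5.
Clue 2: the person with the willow tree is in house 5.
House 4's flower must be tulip (nothing else left).
House 3 tree: only pine fits.
That leaves spruce as the tree for house 1.
So: house 1 = peony/spruce, house 2 = poppy/elm, house 3 = rose/pine, house 4 = tulip/ash, house 5 = carnation/willow.

3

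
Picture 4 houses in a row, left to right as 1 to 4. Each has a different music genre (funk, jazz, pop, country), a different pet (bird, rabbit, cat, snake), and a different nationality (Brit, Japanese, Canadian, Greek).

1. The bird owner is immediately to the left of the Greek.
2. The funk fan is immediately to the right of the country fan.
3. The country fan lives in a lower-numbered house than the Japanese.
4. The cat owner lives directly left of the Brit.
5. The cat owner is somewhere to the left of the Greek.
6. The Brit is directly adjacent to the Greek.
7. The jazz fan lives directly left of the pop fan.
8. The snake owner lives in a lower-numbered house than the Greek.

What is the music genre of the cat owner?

That leaves rabbit as the pet for house 4.
House 1's nationality must be Canadian (nothing else left).
The country fan is narrowed to house 1 or 2 or 3; consider each.
Placing it in house 2 and house 3 leads to a contradiction, so it's in house 1.
Clue 2 places the funk fan in house 2.
House 4 music genre: only pop fits.
The only music genre still possible for house 3 is jazz.
The bird owner is narrowed to house 1 or 2 or 3; consider each.
Placing it in house 1 and house 2 leads to a contradiction, so it's in house 3.
By clue 1, the Greek is in house 4.
By clue 6, the Brit is in house 3.
House 2's nationality must be Japanese (nothing else left).
By clue 4, the cat owner is in house 2.
That leaves snake as the pet for house 1.
So: house 1 = country/snake/Canadian, house 2 = funk/cat/Japanese, house 3 = jazz/bird/Brit, house 4 = pop/rabbit/Greek.

funk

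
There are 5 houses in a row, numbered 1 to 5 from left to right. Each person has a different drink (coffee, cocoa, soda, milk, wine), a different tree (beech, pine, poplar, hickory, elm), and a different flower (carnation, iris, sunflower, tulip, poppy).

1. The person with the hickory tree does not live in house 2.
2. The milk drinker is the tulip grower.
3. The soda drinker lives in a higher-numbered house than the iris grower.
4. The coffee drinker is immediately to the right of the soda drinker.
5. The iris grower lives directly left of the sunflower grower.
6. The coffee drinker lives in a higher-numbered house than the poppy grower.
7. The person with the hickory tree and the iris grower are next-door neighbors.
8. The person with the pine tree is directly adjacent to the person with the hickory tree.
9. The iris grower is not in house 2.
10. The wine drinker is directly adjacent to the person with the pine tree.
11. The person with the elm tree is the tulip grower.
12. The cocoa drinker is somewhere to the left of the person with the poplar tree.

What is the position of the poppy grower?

2

Clue 3: the soda drinker is in house 4.
Clue 3: the iris grower is in house 3.
Clue 4 places the coffee drinker in house 5.
By clue 5, the sunflower grower is in house 4.
Clue 7 places the person with the hickory tree in house 4.
House 2's drink must be wine (nothing else left).
The milk drinker is in house 1 (clue 2).
From clue 2, the tulip grower must be in house 1.
Clue 10: the person with the pine tree is in house 3.
By clue 11, the person with the elm tree is in house 1.
So house 3 gets cocoa for drink.
So house 2 gets poppy for flower.
The only flower still possible for house 5 is carnation.
Clue 12: the person with the poplar tree is in house 5.
That leaves beech as the tree for house 2.
So: house 1 = milk/elm/tulip, house 2 = wine/beech/poppy, house 3 = cocoa/pine/iris, house 4 = soda/hickory/sunflower, house 5 = coffee/poplar/carnation.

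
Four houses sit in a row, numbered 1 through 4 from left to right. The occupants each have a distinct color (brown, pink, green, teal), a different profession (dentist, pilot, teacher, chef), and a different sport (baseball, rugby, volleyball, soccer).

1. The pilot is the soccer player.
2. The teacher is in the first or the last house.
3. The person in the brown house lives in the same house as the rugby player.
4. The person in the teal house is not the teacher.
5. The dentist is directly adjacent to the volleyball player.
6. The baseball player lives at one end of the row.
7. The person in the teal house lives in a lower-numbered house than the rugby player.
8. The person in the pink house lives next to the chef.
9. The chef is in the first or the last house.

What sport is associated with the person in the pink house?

The person in the pink house is narrowed to house 2 or 3; consider each.
Placing it in house 3 leads to a contradiction, so it's in house 2.
The chef is in house 1 (clue 8).
The only profession still possible for house 4 is teacher.
The person in the brown house is narrowed to house 3 or 4; consider each.
Placing it in house 4 leads to a contradiction, so it's in house 3.
Clue 3 places the rugby player in house 3.
From clue 7, the person in the teal house must be in house 1.
House 4's color must be green (nothing else left).
The only sport still possible for house 2 is soccer.
Clue 1: the pilot is in house 2.
So house 3 gets dentist for profession.
Clue 5 places the volleyball player in house 4.
That leaves baseball as the sport for house 1.
So: house 1 = teal/chef/baseball, house 2 = pink/pilot/soccer, house 3 = brown/dentist/rugby, house 4 = green/teacher/volleyball.

soccer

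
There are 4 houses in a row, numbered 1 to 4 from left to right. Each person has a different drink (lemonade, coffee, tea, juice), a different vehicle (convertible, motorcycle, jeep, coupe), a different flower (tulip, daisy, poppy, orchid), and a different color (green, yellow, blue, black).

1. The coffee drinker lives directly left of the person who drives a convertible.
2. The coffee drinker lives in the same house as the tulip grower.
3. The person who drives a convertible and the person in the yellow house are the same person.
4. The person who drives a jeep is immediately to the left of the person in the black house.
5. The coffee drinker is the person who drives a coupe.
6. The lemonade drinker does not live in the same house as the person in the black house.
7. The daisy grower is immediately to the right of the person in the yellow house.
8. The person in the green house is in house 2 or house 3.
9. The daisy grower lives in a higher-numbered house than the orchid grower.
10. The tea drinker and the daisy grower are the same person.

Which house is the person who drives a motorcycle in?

4

The only color still possible for house 1 is blue.
So house 4 gets black for color.
Clue 4 places the person who drives a jeep in house 3.
The only vehicle still possible for house 4 is motorcycle.
The coffee drinker is in house 1 (clue 1).
Clue 2 places the tulip grower in house 1.
Clue 3 places the person in the yellow house in house 2.
Clue 5 places the person who drives a coupe in house 1.
Clue 7: the daisy grower is in house 3.
Clue 10 places the tea drinker in house 3.
That leaves juice as the drink for house 4.
House 2 vehicle: only convertible fits.
So house 2 gets orchid for flower.
So house 4 gets poppy for flower.
So house 3 gets green for color.
That leaves lemonade as the drink for house 2.
So: house 1 = coffee/coupe/tulip/blue, house 2 = lemonade/convertible/orchid/yellow, house 3 = tea/jeep/daisy/green, house 4 = juice/motorcycle/poppy/black.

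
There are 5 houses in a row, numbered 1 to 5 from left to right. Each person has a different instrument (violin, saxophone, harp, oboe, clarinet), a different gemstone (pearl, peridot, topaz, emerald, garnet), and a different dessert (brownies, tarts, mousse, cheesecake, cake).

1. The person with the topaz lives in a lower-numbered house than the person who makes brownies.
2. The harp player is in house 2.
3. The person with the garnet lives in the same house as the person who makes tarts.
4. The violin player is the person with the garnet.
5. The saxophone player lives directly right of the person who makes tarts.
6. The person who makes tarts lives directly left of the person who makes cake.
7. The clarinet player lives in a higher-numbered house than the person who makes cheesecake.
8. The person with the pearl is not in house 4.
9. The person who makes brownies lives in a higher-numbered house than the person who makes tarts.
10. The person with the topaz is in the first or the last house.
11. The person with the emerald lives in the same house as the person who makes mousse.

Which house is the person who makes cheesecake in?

1

Clue 2 places the harp player in house 2.
Clue 10: the person with the topaz is in house 1.
That leaves oboe as the instrument for house 1.
So house 1 gets cheesecake for dessert.
The only dessert still possible for house 2 is mousse.
That leaves tarts as the dessert for house 3.
Clue 3: the person with the garnet is in house 3.
From clue 4, the violin player must be in house 3.
Clue 5 places the saxophone player in house 4.
By clue 6, the person who makes cake is in house 4.
Clue 11: the person with the emerald is in house 2.
That leaves clarinet as the instrument for house 5.
That leaves peridot as the gemstone for house 4.
That leaves pearl as the gemstone for house 5.
The only dessert still possible for house 5 is brownies.
So: house 1 = oboe/topaz/cheesecake, house 2 = harp/emerald/mousse, house 3 = violin/garnet/tarts, house 4 = saxophone/peridot/cake, house 5 = clarinet/pearl/brownies.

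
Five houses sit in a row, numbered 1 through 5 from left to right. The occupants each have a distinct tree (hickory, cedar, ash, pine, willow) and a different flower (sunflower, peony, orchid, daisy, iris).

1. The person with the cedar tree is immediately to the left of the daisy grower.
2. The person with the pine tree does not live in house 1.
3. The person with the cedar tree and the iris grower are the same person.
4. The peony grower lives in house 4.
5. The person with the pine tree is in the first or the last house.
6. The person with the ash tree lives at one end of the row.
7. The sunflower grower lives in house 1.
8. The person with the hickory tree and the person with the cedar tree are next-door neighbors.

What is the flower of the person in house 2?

iris

From clue 4, the peony grower must be in house 4.
From clue 5, the person with the pine tree must be in house 5.
Clue 7 places the sunflower grower in house 1.
The person with the cedar tree is in house 2 (clue 3).
From clue 3, the iris grower must be in house 2.
That leaves ash as the tree for house 1.
So house 4 gets willow for tree.
Clue 1 places the daisy grower in house 3.
The only tree still possible for house 3 is hickory.
That leaves orchid as the flower for house 5.
So: house 1 = ash/sunflower, house 2 = cedar/iris, house 3 = hickory/daisy, house 4 = willow/peony, house 5 = pine/orchid.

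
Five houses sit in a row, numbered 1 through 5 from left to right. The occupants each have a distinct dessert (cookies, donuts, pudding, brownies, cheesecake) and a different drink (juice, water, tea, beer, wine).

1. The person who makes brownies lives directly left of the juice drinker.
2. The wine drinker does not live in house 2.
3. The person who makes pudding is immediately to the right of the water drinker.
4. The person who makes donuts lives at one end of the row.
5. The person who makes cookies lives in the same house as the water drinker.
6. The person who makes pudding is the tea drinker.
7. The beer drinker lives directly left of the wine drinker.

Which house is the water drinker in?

House 1's drink must be water (nothing else left).
By clue 3, the person who makes pudding is in house 2.
Clue 5 places the person who makes cookies in house 1.
Clue 6 places the tea drinker in house 2.
That leaves donuts as the dessert for house 5.
That leaves beer as the drink for house 3.
The wine drinker is in house 4 (clue 7).
So house 5 gets juice for drink.
Clue 1: the person who makes brownies is in house 4.
House 3 dessert: only cheesecake fits.
So: house 1 = cookies/water, house 2 = pudding/tea, house 3 = cheesecake/beer, house 4 = brownies/wine, house 5 = donuts/juice.

1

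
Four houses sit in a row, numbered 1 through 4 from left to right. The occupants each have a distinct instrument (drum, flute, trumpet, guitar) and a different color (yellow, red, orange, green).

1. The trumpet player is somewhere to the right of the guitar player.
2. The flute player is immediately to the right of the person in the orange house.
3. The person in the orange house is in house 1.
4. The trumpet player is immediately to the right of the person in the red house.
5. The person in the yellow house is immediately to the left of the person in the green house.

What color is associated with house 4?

Clue 3: the person in the orange house is in house 1.
House 4's color must be green (nothing else left).
Clue 2: the flute player is in house 2.
By clue 5, the person in the yellow house is in house 3.
That leaves red as the color for house 2.
Clue 4: the trumpet player is in house 3.
So house 1 gets guitar for instrument.
That leaves drum as the instrument for house 4.
So: house 1 = guitar/orange, house 2 = flute/red, house 3 = trumpet/yellow, house 4 = drum/green.

green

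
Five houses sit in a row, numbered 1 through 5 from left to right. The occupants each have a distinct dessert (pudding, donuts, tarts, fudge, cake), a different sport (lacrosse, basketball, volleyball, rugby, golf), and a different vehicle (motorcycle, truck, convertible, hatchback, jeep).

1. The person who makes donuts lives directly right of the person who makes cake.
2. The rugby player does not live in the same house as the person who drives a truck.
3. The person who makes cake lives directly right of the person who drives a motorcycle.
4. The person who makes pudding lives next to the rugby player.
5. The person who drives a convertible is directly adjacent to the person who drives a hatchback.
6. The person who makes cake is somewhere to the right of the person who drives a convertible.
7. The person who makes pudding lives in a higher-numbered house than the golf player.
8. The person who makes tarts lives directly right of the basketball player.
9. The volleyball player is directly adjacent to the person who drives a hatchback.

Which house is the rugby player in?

House 1's dessert must be fudge (nothing else left).
The person who makes cake is narrowed to house 2 or 3 or 4; consider each.
Placing it in house 2 and house 3 leads to a contradiction, so it's in house 4.
Clue 1: the person who makes donuts is in house 5.
The person who drives a motorcycle is in house 3 (clue 3).
House 5's sport must be lacrosse (nothing else left).
So house 4 gets rugby for sport.
Clue 4 places the person who makes pudding in house 3.
That leaves tarts as the dessert for house 2.
House 3 sport: only volleyball fits.
House 4's vehicle must be jeep (nothing else left).
House 5 vehicle: only truck fits.
Clue 8 places the basketball player in house 1.
From clue 9, the person who drives a hatchback must be in house 2.
That leaves golf as the sport for house 2.
The only vehicle still possible for house 1 is convertible.
So: house 1 = fudge/basketball/convertible, house 2 = tarts/golf/hatchback, house 3 = pudding/volleyball/motorcycle, house 4 = cake/rugby/jeep, house 5 = donuts/lacrosse/truck.

4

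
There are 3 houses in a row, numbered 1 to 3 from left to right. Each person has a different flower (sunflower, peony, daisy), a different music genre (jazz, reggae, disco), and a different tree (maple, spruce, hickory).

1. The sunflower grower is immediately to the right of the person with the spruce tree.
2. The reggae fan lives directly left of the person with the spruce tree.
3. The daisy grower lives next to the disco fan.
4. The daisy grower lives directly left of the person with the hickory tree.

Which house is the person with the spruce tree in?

From clue 2, the reggae fan must be in house 1.
Clue 2 places the person with the spruce tree in house 2.
The only tree still possible for house 1 is maple.
So house 3 gets hickory for tree.
From clue 1, the sunflower grower must be in house 3.
The daisy grower is in house 2 (clue 4).
So house 1 gets peony for flower.
From clue 3, the disco fan must be in house 3.
That leaves jazz as the music genre for house 2.
So: house 1 = peony/reggae/maple, house 2 = daisy/jazz/spruce, house 3 = sunflower/disco/hickory.

2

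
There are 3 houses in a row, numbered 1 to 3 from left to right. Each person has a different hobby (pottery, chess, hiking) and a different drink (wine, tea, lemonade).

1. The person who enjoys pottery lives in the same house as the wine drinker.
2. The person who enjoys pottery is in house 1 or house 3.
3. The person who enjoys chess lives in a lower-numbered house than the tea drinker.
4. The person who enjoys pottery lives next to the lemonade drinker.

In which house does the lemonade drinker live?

2

Clue 4: the lemonade drinker is in house 2.
House 1's drink must be wine (nothing else left).
The only drink still possible for house 3 is tea.
From clue 1, the person who enjoys pottery must be in house 1.
So house 2 gets chess for hobby.
House 3's hobby must be hiking (nothing else left).
So: house 1 = pottery/wine, house 2 = chess/lemonade, house 3 = hiking/tea.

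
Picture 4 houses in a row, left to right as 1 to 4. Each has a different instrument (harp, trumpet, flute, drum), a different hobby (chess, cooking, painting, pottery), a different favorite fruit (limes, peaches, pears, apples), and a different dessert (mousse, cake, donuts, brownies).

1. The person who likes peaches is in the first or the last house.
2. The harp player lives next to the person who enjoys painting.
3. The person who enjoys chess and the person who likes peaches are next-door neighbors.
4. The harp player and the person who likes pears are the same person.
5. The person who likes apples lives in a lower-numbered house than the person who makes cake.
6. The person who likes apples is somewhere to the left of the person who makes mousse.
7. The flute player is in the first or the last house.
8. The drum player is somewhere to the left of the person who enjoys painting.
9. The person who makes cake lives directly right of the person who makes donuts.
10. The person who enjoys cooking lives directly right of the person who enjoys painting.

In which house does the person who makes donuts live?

2

House 1's hobby must be pottery (nothing else left).
House 4's hobby must be cooking (nothing else left).
The person who enjoys painting is in house 3 (clue 10).
The only hobby still possible for house 2 is chess.
Clue 3 places the person who likes peaches in house 1.
That leaves trumpet as the instrument for house 3.
That leaves brownies as the dessert for house 1.
House 2 dessert: only donuts fits.
By clue 9, the person who makes cake is in house 3.
House 4's dessert must be mousse (nothing else left).
Clue 5: the person who likes apples is in house 2.
House 3 favorite fruit: only limes fits.
House 4's favorite fruit must be pears (nothing else left).
From clue 4, the harp player must be in house 4.
So house 1 gets flute for instrument.
The only instrument still possible for house 2 is drum.
So: house 1 = flute/pottery/peaches/brownies, house 2 = drum/chess/apples/donuts, house 3 = trumpet/painting/limes/cake, house 4 = harp/cooking/pears/mousse.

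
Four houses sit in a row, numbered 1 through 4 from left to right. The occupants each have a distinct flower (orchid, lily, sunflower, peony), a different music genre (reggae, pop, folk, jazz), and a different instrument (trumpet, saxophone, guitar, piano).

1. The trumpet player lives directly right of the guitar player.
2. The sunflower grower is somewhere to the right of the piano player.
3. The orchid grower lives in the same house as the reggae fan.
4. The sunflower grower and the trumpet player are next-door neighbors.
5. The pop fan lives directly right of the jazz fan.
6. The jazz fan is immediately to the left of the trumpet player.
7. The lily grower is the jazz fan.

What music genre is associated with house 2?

jazz

The lily grower is narrowed to house 1 or 2 or 3; consider each.
Placing it in house 1 and house 3 leads to a contradiction, so it's in house 2.
By clue 7, the jazz fan is in house 2.
By clue 5, the pop fan is in house 3.
From clue 6, the trumpet player must be in house 3.
The only instrument still possible for house 4 is saxophone.
Clue 1: the guitar player is in house 2.
From clue 4, the sunflower grower must be in house 4.
That leaves peony as the flower for house 3.
That leaves piano as the instrument for house 1.
Clue 3 places the reggae fan in house 1.
House 1 flower: only orchid fits.
House 4 music genre: only folk fits.
So: house 1 = orchid/reggae/piano, house 2 = lily/jazz/guitar, house 3 = peony/pop/trumpet, house 4 = sunflower/folk/saxophone.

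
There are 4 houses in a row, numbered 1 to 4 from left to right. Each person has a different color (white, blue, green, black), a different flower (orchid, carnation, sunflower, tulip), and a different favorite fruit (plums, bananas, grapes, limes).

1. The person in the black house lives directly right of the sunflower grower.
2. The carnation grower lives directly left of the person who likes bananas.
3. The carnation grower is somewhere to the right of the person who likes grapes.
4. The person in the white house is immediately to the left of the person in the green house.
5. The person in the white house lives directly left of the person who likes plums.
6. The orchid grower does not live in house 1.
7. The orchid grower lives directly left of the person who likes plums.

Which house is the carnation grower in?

2

The only flower still possible for house 4 is tulip.
The only color still possible for house 1 is blue.
The only flower still possible for house 1 is sunflower.
Clue 1 places the person in the black house in house 2.
House 4's color must be green (nothing else left).
The person who likes plums is in house 4 (clue 5).
The orchid grower is in house 3 (clue 7).
House 3 color: only white fits.
House 2's flower must be carnation (nothing else left).
That leaves bananas as the favorite fruit for house 3.
Clue 3: the person who likes grapes is in house 1.
That leaves limes as the favorite fruit for house 2.
So: house 1 = blue/sunflower/grapes, house 2 = black/carnation/limes, house 3 = white/orchid/bananas, house 4 = green/tulip/plums.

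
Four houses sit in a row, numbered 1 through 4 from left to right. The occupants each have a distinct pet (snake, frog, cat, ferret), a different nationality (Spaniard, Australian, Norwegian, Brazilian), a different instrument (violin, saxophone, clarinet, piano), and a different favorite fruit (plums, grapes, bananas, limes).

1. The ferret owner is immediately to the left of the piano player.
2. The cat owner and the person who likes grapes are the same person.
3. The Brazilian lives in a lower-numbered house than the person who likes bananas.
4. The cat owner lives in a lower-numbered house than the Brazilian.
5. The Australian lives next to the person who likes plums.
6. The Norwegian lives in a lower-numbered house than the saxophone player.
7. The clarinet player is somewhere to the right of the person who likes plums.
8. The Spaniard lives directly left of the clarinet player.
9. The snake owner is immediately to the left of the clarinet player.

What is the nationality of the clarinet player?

House 4 pet: only frog fits.
The only nationality still possible for house 4 is Australian.
That leaves violin as the instrument for house 1.
By clue 5, the person who likes plums is in house 3.
Clue 7 places the clarinet player in house 4.
By clue 8, the Spaniard is in house 3.
From clue 9, the snake owner must be in house 3.
So house 1 gets Norwegian for nationality.
That leaves Brazilian as the nationality for house 2.
The only favorite fruit still possible for house 4 is bananas.
The cat owner is in house 1 (clue 4).
The only pet still possible for house 2 is ferret.
Clue 1 places the piano player in house 3.
Clue 2 places the person who likes grapes in house 1.
So house 2 gets saxophone for instrument.
The only favorite fruit still possible for house 2 is limes.
So: house 1 = cat/Norwegian/violin/grapes, house 2 = ferret/Brazilian/saxophone/limes, house 3 = snake/Spaniard/piano/plums, house 4 = frog/Australian/clarinet/bananas.

Australian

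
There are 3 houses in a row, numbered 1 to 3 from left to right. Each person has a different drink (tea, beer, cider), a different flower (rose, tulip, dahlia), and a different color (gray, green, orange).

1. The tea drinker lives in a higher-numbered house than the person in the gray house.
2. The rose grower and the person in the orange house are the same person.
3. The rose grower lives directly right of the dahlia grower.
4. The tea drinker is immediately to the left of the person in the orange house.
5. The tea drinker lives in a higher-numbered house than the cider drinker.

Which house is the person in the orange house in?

Clue 4: the tea drinker is in house 2.
Clue 4: the person in the orange house is in house 3.
Clue 5 places the cider drinker in house 1.
House 3's drink must be beer (nothing else left).
The person in the gray house is in house 1 (clue 1).
The rose grower is in house 3 (clue 2).
The dahlia grower is in house 2 (clue 3).
So house 1 gets tulip for flower.
House 2's color must be green (nothing else left).
So: house 1 = cider/tulip/gray, house 2 = tea/dahlia/green, house 3 = beer/rose/orange.

3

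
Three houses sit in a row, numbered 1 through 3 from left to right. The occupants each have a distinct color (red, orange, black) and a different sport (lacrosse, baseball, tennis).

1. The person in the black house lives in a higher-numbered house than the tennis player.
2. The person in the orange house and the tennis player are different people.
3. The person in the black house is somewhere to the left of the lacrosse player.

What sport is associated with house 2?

baseball

By clue 3, the person in the black house is in house 2.
Clue 3: the lacrosse player is in house 3.
The tennis player is in house 1 (clue 1).
The person in the orange house is in house 3 (clue 2).
House 1 color: only red fits.
That leaves baseball as the sport for house 2.
So: house 1 = red/tennis, house 2 = black/baseball, house 3 = orange/lacrosse.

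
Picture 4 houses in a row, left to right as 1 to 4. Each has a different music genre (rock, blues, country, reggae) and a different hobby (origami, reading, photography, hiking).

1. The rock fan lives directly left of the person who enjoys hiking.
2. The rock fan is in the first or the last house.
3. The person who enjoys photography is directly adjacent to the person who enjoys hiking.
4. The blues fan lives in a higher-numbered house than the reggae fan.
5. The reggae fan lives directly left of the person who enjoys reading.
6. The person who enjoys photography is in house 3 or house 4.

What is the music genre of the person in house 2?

By clue 2, the rock fan is in house 1.
That leaves origami as the hobby for house 1.
Clue 1: the person who enjoys hiking is in house 2.
From clue 3, the person who enjoys photography must be in house 3.
House 4 hobby: only reading fits.
From clue 5, the reggae fan must be in house 3.
House 2 music genre: only country fits.
House 4's music genre must be blues (nothing else left).
So: house 1 = rock/origami, house 2 = country/hiking, house 3 = reggae/photography, house 4 = blues/reading.

country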